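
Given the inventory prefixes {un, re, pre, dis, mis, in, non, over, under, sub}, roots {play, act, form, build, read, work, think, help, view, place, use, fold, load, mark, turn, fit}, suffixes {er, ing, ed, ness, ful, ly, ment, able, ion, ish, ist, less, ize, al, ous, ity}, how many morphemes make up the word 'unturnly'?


Segmenting 'unturnly' against the inventory:
  'un' -> prefix (morpheme 1)
  'turn' -> root (morpheme 2)
  'ly' -> suffix (morpheme 3)
Total morphemes: 3

3


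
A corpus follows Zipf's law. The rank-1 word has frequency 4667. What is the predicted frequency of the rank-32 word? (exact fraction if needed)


Zipf's law: freq(rank) = f1 / rank
f1 = 4667, rank = 32
freq = 4667 / 32
GCD(4667, 32) = 1
Simplified: 4667/32

4667/32


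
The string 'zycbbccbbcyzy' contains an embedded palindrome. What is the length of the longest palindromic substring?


Scanning 'zycbbccbbcyzy' for palindromic substrings.
Substring at positions 0-11: 'zycbbccbbcyz'.
Check: reverse('zycbbccbbcyz') = 'zycbbccbbcyz' -> palindrome confirmed.
Neighbouring characters ('-' / 'y') break symmetry, so it cannot extend further.
No longer palindromic substring exists; longest length = 12

12


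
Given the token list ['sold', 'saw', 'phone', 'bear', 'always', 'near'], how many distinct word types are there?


Listing all tokens and tracking unique types:
  Token 1: 'sold' -> NEW (unique so far: 1)
  Token 2: 'saw' -> NEW (unique so far: 2)
  Token 3: 'phone' -> NEW (unique so far: 3)
  Token 4: 'bear' -> NEW (unique so far: 4)
  Token 5: 'always' -> NEW (unique so far: 5)
  Token 6: 'near' -> NEW (unique so far: 6)
Unique types: ('always', 'bear', 'near', 'phone', 'saw', 'sold')
Vocabulary size: 6

6


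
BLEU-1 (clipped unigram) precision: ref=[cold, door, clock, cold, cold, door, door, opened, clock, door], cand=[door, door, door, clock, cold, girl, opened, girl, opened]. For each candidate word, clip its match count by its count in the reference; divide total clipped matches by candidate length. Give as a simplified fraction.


Reference word counts: {'clock': 2, 'cold': 3, 'door': 4, 'opened': 1}
Checking each candidate word (with clipping):
  'door' -> in reference (ref count 4, used 1/4) -> match (matches: 1)
  'door' -> in reference (ref count 4, used 2/4) -> match (matches: 2)
  'door' -> in reference (ref count 4, used 3/4) -> match (matches: 3)
  'clock' -> in reference (ref count 2, used 1/2) -> match (matches: 4)
  'cold' -> in reference (ref count 3, used 1/3) -> match (matches: 5)
  'girl' -> not in reference -> no match (matches: 5)
  'opened' -> in reference (ref count 1, used 1/1) -> match (matches: 6)
  'girl' -> not in reference -> no match (matches: 6)
  'opened' -> ref count 1 already used up (1/1) -> clipped, no match (matches: 6)
Clipped matches: 6, Candidate length: 9
Precision = 6/9 = 2/3

2/3


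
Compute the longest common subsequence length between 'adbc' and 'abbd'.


DP table for LCS of 'adbc' and 'abbd':
       a  b  b  d
    0  0  0  0  0
  a 0  1  1  1  1
  d 0  1  1  1  2
  b 0  1  2  2  2
  c 0  1  2  2  2
LCS: 'ad'
LCS length = 2

2


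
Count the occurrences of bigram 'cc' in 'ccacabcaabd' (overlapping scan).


Scanning 'ccacabcaabd' for bigram 'cc':
  Position 0: 'cc' -> MATCH
  Position 1: 'ca' -> no
  Position 2: 'ac' -> no
  Position 3: 'ca' -> no
  Position 4: 'ab' -> no
  Position 5: 'bc' -> no
  Position 6: 'ca' -> no
  Position 7: 'aa' -> no
  Position 8: 'ab' -> no
  Position 9: 'bd' -> no
Total matches: 1

1


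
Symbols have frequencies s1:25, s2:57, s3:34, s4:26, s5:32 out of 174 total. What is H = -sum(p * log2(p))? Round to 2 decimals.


Computing entropy H = -sum(p_i * log2(p_i)):
  s1: p = 25/174 = 0.1437, -p*log2(p) = 0.4022
  s2: p = 57/174 = 0.3276, -p*log2(p) = 0.5274
  s3: p = 34/174 = 0.1954, -p*log2(p) = 0.4603
  s4: p = 26/174 = 0.1494, -p*log2(p) = 0.4098
  s5: p = 32/174 = 0.1839, -p*log2(p) = 0.4493
H = sum of terms = 2.2490
Rounded to 2 decimals: 2.25

2.25


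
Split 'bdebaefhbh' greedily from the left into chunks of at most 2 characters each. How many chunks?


'bdebaefhbh' has 10 characters.
Chunking with max size 2:
  Chunk 1: 'bd' (positions 0-1)
  Chunk 2: 'eb' (positions 2-3)
  Chunk 3: 'ae' (positions 4-5)
  Chunk 4: 'fh' (positions 6-7)
  Chunk 5: 'bh' (positions 8-9)
Total chunks: ceil(10 / 2) = 5

5


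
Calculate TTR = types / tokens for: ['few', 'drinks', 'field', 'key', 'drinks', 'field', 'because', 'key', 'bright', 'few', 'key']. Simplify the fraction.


Tokens: 11
Unique types: ('because', 'bright', 'drinks', 'few', 'field', 'key') = 6
TTR = 6/11
Already in lowest terms.

6/11


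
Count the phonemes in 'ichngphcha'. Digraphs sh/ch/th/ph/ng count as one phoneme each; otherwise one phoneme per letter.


Parsing 'ichngphcha' greedily, digraphs first:
  'i' -> vowel phoneme (phonemes so far: 1)
  'ch' -> digraph (1 consonant phoneme) (phonemes so far: 2)
  'ng' -> digraph (1 consonant phoneme) (phonemes so far: 3)
  'ph' -> digraph (1 consonant phoneme) (phonemes so far: 4)
  'ch' -> digraph (1 consonant phoneme) (phonemes so far: 5)
  'a' -> vowel phoneme (phonemes so far: 6)
Total phonemes: 6

6


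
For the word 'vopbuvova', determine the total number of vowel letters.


Scanning each character of 'vopbuvova':
  Position 1: 'v' -> consonant (running count: 0)
  Position 2: 'o' -> vowel (running count: 1)
  Position 3: 'p' -> consonant (running count: 1)
  Position 4: 'b' -> consonant (running count: 1)
  Position 5: 'u' -> vowel (running count: 2)
  Position 6: 'v' -> consonant (running count: 2)
  Position 7: 'o' -> vowel (running count: 3)
  Position 8: 'v' -> consonant (running count: 3)
  Position 9: 'a' -> vowel (running count: 4)
Total vowels: 4

4


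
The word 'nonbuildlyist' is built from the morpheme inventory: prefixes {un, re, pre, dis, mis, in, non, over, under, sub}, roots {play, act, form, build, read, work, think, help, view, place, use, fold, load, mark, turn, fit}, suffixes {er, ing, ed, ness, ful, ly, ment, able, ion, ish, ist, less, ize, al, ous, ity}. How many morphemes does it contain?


Segmenting 'nonbuildlyist' against the inventory:
  'non' -> prefix (morpheme 1)
  'build' -> root (morpheme 2)
  'ly' -> suffix (morpheme 3)
  'ist' -> suffix (morpheme 4)
Total morphemes: 4

4


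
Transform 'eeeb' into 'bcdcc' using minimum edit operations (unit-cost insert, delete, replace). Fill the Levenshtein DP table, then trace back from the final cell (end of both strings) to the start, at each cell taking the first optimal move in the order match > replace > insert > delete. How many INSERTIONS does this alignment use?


Edit distance = 5. Backtracking from cell (4, 5) with preference match > replace > insert > delete,
then listing the resulting alignment 'eeeb' -> 'bcdcc' left to right:
  Step 1: insert 'b' [insertion #1]
  Step 2: replace e->c
  Step 3: replace e->d
  Step 4: replace e->c
  Step 5: replace b->c
Total insertions: 1

1


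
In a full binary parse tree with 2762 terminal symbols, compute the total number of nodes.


Leaf nodes (terminals): 2762
Internal nodes = n - 1 = 2762 - 1 = 2761
Total = leaves + internal = 2762 + 2761 = 5523

5523


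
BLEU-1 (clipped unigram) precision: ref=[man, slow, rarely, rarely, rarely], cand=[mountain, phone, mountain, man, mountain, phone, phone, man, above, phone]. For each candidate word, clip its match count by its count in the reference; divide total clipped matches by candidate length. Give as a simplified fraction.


Reference word counts: {'man': 1, 'rarely': 3, 'slow': 1}
Checking each candidate word (with clipping):
  'mountain' -> not in reference -> no match (matches: 0)
  'phone' -> not in reference -> no match (matches: 0)
  'mountain' -> not in reference -> no match (matches: 0)
  'man' -> in reference (ref count 1, used 1/1) -> match (matches: 1)
  'mountain' -> not in reference -> no match (matches: 1)
  'phone' -> not in reference -> no match (matches: 1)
  'phone' -> not in reference -> no match (matches: 1)
  'man' -> ref count 1 already used up (1/1) -> clipped, no match (matches: 1)
  'above' -> not in reference -> no match (matches: 1)
  'phone' -> not in reference -> no match (matches: 1)
Clipped matches: 1, Candidate length: 10
Precision = 1/10

1/10


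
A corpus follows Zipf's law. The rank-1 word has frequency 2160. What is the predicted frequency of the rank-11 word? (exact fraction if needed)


Zipf's law: freq(rank) = f1 / rank
f1 = 2160, rank = 11
freq = 2160 / 11
GCD(2160, 11) = 1
Simplified: 2160/11

2160/11


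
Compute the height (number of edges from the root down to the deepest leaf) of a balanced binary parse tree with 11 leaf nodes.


In a balanced binary tree with n leaves the deepest leaf is ceil(log2(n)) edges below the root.
log2(11) = 3.4594
ceil(3.4594) = 4
height (edges) = 4

4


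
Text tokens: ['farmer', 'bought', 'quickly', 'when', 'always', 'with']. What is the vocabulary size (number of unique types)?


Listing all tokens and tracking unique types:
  Token 1: 'farmer' -> NEW (unique so far: 1)
  Token 2: 'bought' -> NEW (unique so far: 2)
  Token 3: 'quickly' -> NEW (unique so far: 3)
  Token 4: 'when' -> NEW (unique so far: 4)
  Token 5: 'always' -> NEW (unique so far: 5)
  Token 6: 'with' -> NEW (unique so far: 6)
Unique types: ('always', 'bought', 'farmer', 'quickly', 'when', 'with')
Vocabulary size: 6

6


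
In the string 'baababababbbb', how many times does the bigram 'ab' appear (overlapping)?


Scanning 'baababababbbb' for bigram 'ab':
  Position 0: 'ba' -> no
  Position 1: 'aa' -> no
  Position 2: 'ab' -> MATCH
  Position 3: 'ba' -> no
  Position 4: 'ab' -> MATCH
  Position 5: 'ba' -> no
  Position 6: 'ab' -> MATCH
  Position 7: 'ba' -> no
  Position 8: 'ab' -> MATCH
  Position 9: 'bb' -> no
  Position 10: 'bb' -> no
  Position 11: 'bb' -> no
Total matches: 4

4


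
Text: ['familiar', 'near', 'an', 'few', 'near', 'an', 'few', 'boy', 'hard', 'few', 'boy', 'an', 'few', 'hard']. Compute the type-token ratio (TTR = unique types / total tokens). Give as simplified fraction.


Tokens: 14
Unique types: ('an', 'boy', 'familiar', 'few', 'hard', 'near') = 6
TTR = 6/14
Simplify: divide both by 2 -> 3/7
TTR = 3/7

3/7


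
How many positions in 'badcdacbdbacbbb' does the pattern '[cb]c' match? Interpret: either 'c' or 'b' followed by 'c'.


Pattern: [cb]c means either 'c' or 'b' followed by 'c'.
Scanning 'badcdacbdbacbbb' position-by-position:
  Pos 0: window 'ba' -> no
  Pos 1: window 'ad' -> no
  Pos 2: window 'dc' -> no
  Pos 3: window 'cd' -> no
  Pos 4: window 'da' -> no
  Pos 5: window 'ac' -> no
  Pos 6: window 'cb' -> no
  Pos 7: window 'bd' -> no
  Pos 8: window 'db' -> no
  Pos 9: window 'ba' -> no
  Pos 10: window 'ac' -> no
  Pos 11: window 'cb' -> no
  Pos 12: window 'bb' -> no
  Pos 13: window 'bb' -> no
  Pos 14: window 'b' -> no
Total matches: 0

0


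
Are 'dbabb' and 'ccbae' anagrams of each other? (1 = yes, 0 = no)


Sort characters of 'dbabb': 'abbbd'
Sort characters of 'ccbae': 'abcce'
Sorted forms differ -> they are NOT anagrams
Result: 0

0


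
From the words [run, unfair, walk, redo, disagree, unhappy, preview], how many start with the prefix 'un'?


Checking each word for prefix 'un':
  'run' -> no (count: 0)
  'unfair' -> YES, starts with 'un' (count: 1)
  'walk' -> no (count: 1)
  'redo' -> no (count: 1)
  'disagree' -> no (count: 1)
  'unhappy' -> YES, starts with 'un' (count: 2)
  'preview' -> no (count: 2)
Total with prefix 'un': 2

2


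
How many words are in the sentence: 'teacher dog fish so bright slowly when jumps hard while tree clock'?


Counting words by splitting on spaces:
  Word 1: 'teacher'
  Word 2: 'dog'
  Word 3: 'fish'
  Word 4: 'so'
  Word 5: 'bright'
  Word 6: 'slowly'
  Word 7: 'when'
  Word 8: 'jumps'
  Word 9: 'hard'
  Word 10: 'while'
  Word 11: 'tree'
  Word 12: 'clock'
Total words: 12

12


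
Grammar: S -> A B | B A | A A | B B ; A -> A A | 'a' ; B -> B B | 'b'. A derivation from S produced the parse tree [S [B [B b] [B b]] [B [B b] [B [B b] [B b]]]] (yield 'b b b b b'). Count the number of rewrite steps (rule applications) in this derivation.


Every bracketed nonterminal node [X ...] in the tree is produced by exactly one rule application.
Reading the tree off as a leftmost derivation:
  Step 1: S  =>  B B   (applied S -> B B)
  Step 2: B B  =>  B B B   (applied B -> B B)
  Step 3: B B B  =>  b B B   (applied B -> b)
  Step 4: b B B  =>  b b B   (applied B -> b)
  Step 5: b b B  =>  b b B B   (applied B -> B B)
  Step 6: b b B B  =>  b b b B   (applied B -> b)
  Step 7: b b b B  =>  b b b B B   (applied B -> B B)
  Step 8: b b b B B  =>  b b b b B   (applied B -> b)
  Step 9: b b b b B  =>  b b b b b   (applied B -> b)
Final yield: b b b b b
Total rewrite steps: 9

9


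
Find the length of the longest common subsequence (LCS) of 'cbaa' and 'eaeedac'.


DP table for LCS of 'cbaa' and 'eaeedac':
       e  a  e  e  d  a  c
    0  0  0  0  0  0  0  0
  c 0  0  0  0  0  0  0  1
  b 0  0  0  0  0  0  0  1
  a 0  0  1  1  1  1  1  1
  a 0  0  1  1  1  1  2  2
LCS: 'aa'
LCS length = 2

2


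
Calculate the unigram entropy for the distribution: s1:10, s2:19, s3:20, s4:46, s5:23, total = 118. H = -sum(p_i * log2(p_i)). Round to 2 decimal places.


Computing entropy H = -sum(p_i * log2(p_i)):
  s1: p = 10/118 = 0.0847, -p*log2(p) = 0.3018
  s2: p = 19/118 = 0.1610, -p*log2(p) = 0.4242
  s3: p = 20/118 = 0.1695, -p*log2(p) = 0.4340
  s4: p = 46/118 = 0.3898, -p*log2(p) = 0.5298
  s5: p = 23/118 = 0.1949, -p*log2(p) = 0.4598
H = sum of terms = 2.1496
Rounded to 2 decimals: 2.15

2.15


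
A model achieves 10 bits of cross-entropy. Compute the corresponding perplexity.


Perplexity formula: PP = 2^H
H = 10
PP = 2^10
PP = 2^10 = 1024

1024


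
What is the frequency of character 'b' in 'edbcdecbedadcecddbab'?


Scanning 'edbcdecbedadcecddbab' for 'b':
  Position 2: 'b' -> MATCH (count: 1)
  Position 7: 'b' -> MATCH (count: 2)
  Position 17: 'b' -> MATCH (count: 3)
  Position 19: 'b' -> MATCH (count: 4)
Total occurrences of 'b': 4

4


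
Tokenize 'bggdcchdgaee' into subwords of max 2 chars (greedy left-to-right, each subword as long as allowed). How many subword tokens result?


'bggdcchdgaee' has 12 characters.
Chunking with max size 2:
  Chunk 1: 'bg' (positions 0-1)
  Chunk 2: 'gd' (positions 2-3)
  Chunk 3: 'cc' (positions 4-5)
  Chunk 4: 'hd' (positions 6-7)
  Chunk 5: 'ga' (positions 8-9)
  Chunk 6: 'ee' (positions 10-11)
Total chunks: ceil(12 / 2) = 6

6


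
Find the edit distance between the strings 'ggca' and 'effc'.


Building DP table for s1='ggca' (len 4) and s2='effc' (len 4):
       e  f  f  c
    0  1  2  3  4
  g 1  1  2  3  4
  g 2  2  2  3  4
  c 3  3  3  3  3
  a 4  4  4  4  4
Edit distance = dp[4][4] = 4

4


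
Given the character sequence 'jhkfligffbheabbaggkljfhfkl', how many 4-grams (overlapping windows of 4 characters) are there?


String 'jhkfligffbheabbaggkljfhfkl' has length L = 26.
Number of overlapping n-grams = L - n + 1
Substituting: 26 - 4 + 1 = 23

23


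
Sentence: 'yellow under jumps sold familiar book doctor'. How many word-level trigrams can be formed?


Word trigrams from [7] words:
  Trigram 1: (yellow under jumps)
  Trigram 2: (under jumps sold)
  Trigram 3: (jumps sold familiar)
  Trigram 4: (sold familiar book)
  Trigram 5: (familiar book doctor)
Total word trigrams: 7 - 2 = 5

5


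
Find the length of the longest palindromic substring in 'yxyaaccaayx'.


Scanning 'yxyaaccaayx' for palindromic substrings.
Substring at positions 1-10: 'xyaaccaayx'.
Check: reverse('xyaaccaayx') = 'xyaaccaayx' -> palindrome confirmed.
Neighbouring characters ('y' / '-') break symmetry, so it cannot extend further.
No longer palindromic substring exists; longest length = 10

10


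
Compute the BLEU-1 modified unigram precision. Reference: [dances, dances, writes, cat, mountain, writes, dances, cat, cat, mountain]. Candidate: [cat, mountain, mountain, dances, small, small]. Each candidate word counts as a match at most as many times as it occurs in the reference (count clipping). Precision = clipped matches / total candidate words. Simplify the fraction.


Reference word counts: {'cat': 3, 'dances': 3, 'mountain': 2, 'writes': 2}
Checking each candidate word (with clipping):
  'cat' -> in reference (ref count 3, used 1/3) -> match (matches: 1)
  'mountain' -> in reference (ref count 2, used 1/2) -> match (matches: 2)
  'mountain' -> in reference (ref count 2, used 2/2) -> match (matches: 3)
  'dances' -> in reference (ref count 3, used 1/3) -> match (matches: 4)
  'small' -> not in reference -> no match (matches: 4)
  'small' -> not in reference -> no match (matches: 4)
Clipped matches: 4, Candidate length: 6
Precision = 4/6 = 2/3

2/3


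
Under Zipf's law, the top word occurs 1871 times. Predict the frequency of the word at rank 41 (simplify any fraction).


Zipf's law: freq(rank) = f1 / rank
f1 = 1871, rank = 41
freq = 1871 / 41
GCD(1871, 41) = 1
Simplified: 1871/41

1871/41


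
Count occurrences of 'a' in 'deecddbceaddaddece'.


Scanning 'deecddbceaddaddece' for 'a':
  Position 9: 'a' -> MATCH (count: 1)
  Position 12: 'a' -> MATCH (count: 2)
Total occurrences of 'a': 2

2


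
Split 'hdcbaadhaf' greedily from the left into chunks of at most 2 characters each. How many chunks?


'hdcbaadhaf' has 10 characters.
Chunking with max size 2:
  Chunk 1: 'hd' (positions 0-1)
  Chunk 2: 'cb' (positions 2-3)
  Chunk 3: 'aa' (positions 4-5)
  Chunk 4: 'dh' (positions 6-7)
  Chunk 5: 'af' (positions 8-9)
Total chunks: ceil(10 / 2) = 5

5


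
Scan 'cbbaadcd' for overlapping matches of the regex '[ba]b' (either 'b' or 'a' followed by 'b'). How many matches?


Pattern: [ba]b means either 'b' or 'a' followed by 'b'.
Scanning 'cbbaadcd' position-by-position:
  Pos 0: window 'cb' -> no
  Pos 1: window 'bb' -> MATCH
  Pos 2: window 'ba' -> no
  Pos 3: window 'aa' -> no
  Pos 4: window 'ad' -> no
  Pos 5: window 'dc' -> no
  Pos 6: window 'cd' -> no
  Pos 7: window 'd' -> no
Total matches: 1

1


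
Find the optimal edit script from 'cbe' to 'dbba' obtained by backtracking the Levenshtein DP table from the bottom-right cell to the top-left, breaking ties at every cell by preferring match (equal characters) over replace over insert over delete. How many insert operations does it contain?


Edit distance = 3. Backtracking from cell (3, 4) with preference match > replace > insert > delete,
then listing the resulting alignment 'cbe' -> 'dbba' left to right:
  Step 1: insert 'd' [insertion #1]
  Step 2: replace c->b
  Step 3: keep 'b'
  Step 4: replace e->a
Total insertions: 1

1


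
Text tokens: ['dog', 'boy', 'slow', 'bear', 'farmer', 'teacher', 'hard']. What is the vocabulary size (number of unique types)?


Listing all tokens and tracking unique types:
  Token 1: 'dog' -> NEW (unique so far: 1)
  Token 2: 'boy' -> NEW (unique so far: 2)
  Token 3: 'slow' -> NEW (unique so far: 3)
  Token 4: 'bear' -> NEW (unique so far: 4)
  Token 5: 'farmer' -> NEW (unique so far: 5)
  Token 6: 'teacher' -> NEW (unique so far: 6)
  Token 7: 'hard' -> NEW (unique so far: 7)
Unique types: ('bear', 'boy', 'dog', 'farmer', 'hard', 'slow', 'teacher')
Vocabulary size: 7

7


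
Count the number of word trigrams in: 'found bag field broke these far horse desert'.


Word trigrams from [8] words:
  Trigram 1: (found bag field)
  Trigram 2: (bag field broke)
  Trigram 3: (field broke these)
  Trigram 4: (broke these far)
  Trigram 5: (these far horse)
  Trigram 6: (far horse desert)
Total word trigrams: 8 - 2 = 6

6


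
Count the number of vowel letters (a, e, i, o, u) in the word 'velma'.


Scanning each character of 'velma':
  Position 1: 'v' -> consonant (running count: 0)
  Position 2: 'e' -> vowel (running count: 1)
  Position 3: 'l' -> consonant (running count: 1)
  Position 4: 'm' -> consonant (running count: 1)
  Position 5: 'a' -> vowel (running count: 2)
Total vowels: 2

2


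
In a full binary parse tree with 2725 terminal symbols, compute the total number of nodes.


Leaf nodes (terminals): 2725
Internal nodes = n - 1 = 2725 - 1 = 2724
Total = leaves + internal = 2725 + 2724 = 5449

5449


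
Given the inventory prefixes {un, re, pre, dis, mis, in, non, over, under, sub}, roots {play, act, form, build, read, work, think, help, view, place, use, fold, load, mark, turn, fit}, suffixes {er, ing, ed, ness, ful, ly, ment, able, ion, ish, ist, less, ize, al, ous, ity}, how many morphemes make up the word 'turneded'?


Segmenting 'turneded' against the inventory:
  'turn' -> root (morpheme 1)
  'ed' -> suffix (morpheme 2)
  'ed' -> suffix (morpheme 3)
Total morphemes: 3

3


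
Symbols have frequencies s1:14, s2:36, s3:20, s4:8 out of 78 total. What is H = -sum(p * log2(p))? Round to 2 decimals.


Computing entropy H = -sum(p_i * log2(p_i)):
  s1: p = 14/78 = 0.1795, -p*log2(p) = 0.4448
  s2: p = 36/78 = 0.4615, -p*log2(p) = 0.5148
  s3: p = 20/78 = 0.2564, -p*log2(p) = 0.5035
  s4: p = 8/78 = 0.1026, -p*log2(p) = 0.3370
H = sum of terms = 1.8001
Rounded to 2 decimals: 1.80

1.80


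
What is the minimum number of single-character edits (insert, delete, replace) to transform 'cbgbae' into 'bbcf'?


Building DP table for s1='cbgbae' (len 6) and s2='bbcf' (len 4):
       b  b  c  f
    0  1  2  3  4
  c 1  1  2  2  3
  b 2  1  1  2  3
  g 3  2  2  2  3
  b 4  3  2  3  3
  a 5  4  3  3  4
  e 6  5  4  4  4
Edit distance = dp[6][4] = 4

4


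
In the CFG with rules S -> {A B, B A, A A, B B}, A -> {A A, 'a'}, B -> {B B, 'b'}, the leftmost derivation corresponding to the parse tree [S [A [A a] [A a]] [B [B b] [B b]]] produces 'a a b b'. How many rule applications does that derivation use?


Every bracketed nonterminal node [X ...] in the tree is produced by exactly one rule application.
Reading the tree off as a leftmost derivation:
  Step 1: S  =>  A B   (applied S -> A B)
  Step 2: A B  =>  A A B   (applied A -> A A)
  Step 3: A A B  =>  a A B   (applied A -> a)
  Step 4: a A B  =>  a a B   (applied A -> a)
  Step 5: a a B  =>  a a B B   (applied B -> B B)
  Step 6: a a B B  =>  a a b B   (applied B -> b)
  Step 7: a a b B  =>  a a b b   (applied B -> b)
Final yield: a a b b
Total rewrite steps: 7

7


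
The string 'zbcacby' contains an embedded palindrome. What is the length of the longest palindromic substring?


Scanning 'zbcacby' for palindromic substrings.
Substring at positions 1-5: 'bcacb'.
Check: reverse('bcacb') = 'bcacb' -> palindrome confirmed.
Neighbouring characters ('z' / 'y') break symmetry, so it cannot extend further.
No longer palindromic substring exists; longest length = 5

5


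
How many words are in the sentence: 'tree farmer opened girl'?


Counting words by splitting on spaces:
  Word 1: 'tree'
  Word 2: 'farmer'
  Word 3: 'opened'
  Word 4: 'girl'
Total words: 4

4


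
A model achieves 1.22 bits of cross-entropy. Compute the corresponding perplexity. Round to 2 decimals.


Perplexity formula: PP = 2^H
H = 1.22
PP = 2^1.22
Decompose: 2^1.22 = 2^1 * 2^0.22
2^1 = 2, 2^0.22 ~ 1.1647336
PP ~ 2 * 1.1647336 = 2.3294672
Rounded to 2 decimals: 2.33

2.33


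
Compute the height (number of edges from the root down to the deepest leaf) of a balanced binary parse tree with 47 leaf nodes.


In a balanced binary tree with n leaves the deepest leaf is ceil(log2(n)) edges below the root.
log2(47) = 5.5546
ceil(5.5546) = 6
height (edges) = 6

6


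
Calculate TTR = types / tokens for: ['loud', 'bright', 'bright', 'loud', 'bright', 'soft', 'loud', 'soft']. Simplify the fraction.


Tokens: 8
Unique types: ('bright', 'loud', 'soft') = 3
TTR = 3/8
Already in lowest terms.

3/8


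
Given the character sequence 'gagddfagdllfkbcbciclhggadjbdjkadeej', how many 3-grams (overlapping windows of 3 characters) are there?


String 'gagddfagdllfkbcbciclhggadjbdjkadeej' has length L = 35.
Number of overlapping n-grams = L - n + 1
Substituting: 35 - 3 + 1 = 33

33


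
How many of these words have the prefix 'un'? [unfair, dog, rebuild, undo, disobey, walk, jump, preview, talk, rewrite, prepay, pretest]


Checking each word for prefix 'un':
  'unfair' -> YES, starts with 'un' (count: 1)
  'dog' -> no (count: 1)
  'rebuild' -> no (count: 1)
  'undo' -> YES, starts with 'un' (count: 2)
  'disobey' -> no (count: 2)
  'walk' -> no (count: 2)
  'jump' -> no (count: 2)
  'preview' -> no (count: 2)
  'talk' -> no (count: 2)
  'rewrite' -> no (count: 2)
  'prepay' -> no (count: 2)
  'pretest' -> no (count: 2)
Total with prefix 'un': 2

2


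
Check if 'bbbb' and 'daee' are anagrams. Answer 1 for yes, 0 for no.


Sort characters of 'bbbb': 'bbbb'
Sort characters of 'daee': 'adee'
Sorted forms differ -> they are NOT anagrams
Result: 0

0


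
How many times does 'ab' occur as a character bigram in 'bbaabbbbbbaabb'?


Scanning 'bbaabbbbbbaabb' for bigram 'ab':
  Position 0: 'bb' -> no
  Position 1: 'ba' -> no
  Position 2: 'aa' -> no
  Position 3: 'ab' -> MATCH
  Position 4: 'bb' -> no
  Position 5: 'bb' -> no
  Position 6: 'bb' -> no
  Position 7: 'bb' -> no
  Position 8: 'bb' -> no
  Position 9: 'ba' -> no
  Position 10: 'aa' -> no
  Position 11: 'ab' -> MATCH
  Position 12: 'bb' -> no
Total matches: 2

2


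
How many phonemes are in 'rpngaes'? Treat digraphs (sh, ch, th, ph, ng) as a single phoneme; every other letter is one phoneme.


Parsing 'rpngaes' greedily, digraphs first:
  'r' -> consonant phoneme (phonemes so far: 1)
  'p' -> consonant phoneme (phonemes so far: 2)
  'ng' -> digraph (1 consonant phoneme) (phonemes so far: 3)
  'a' -> vowel phoneme (phonemes so far: 4)
  'e' -> vowel phoneme (phonemes so far: 5)
  's' -> consonant phoneme (phonemes so far: 6)
Total phonemes: 6

6


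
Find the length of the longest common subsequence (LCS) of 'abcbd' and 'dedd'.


DP table for LCS of 'abcbd' and 'dedd':
       d  e  d  d
    0  0  0  0  0
  a 0  0  0  0  0
  b 0  0  0  0  0
  c 0  0  0  0  0
  b 0  0  0  0  0
  d 0  1  1  1  1
LCS: 'd'
LCS length = 1

1


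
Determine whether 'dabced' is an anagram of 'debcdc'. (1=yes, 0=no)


Sort characters of 'dabced': 'abcdde'
Sort characters of 'debcdc': 'bccdde'
Sorted forms differ -> they are NOT anagrams
Result: 0

0


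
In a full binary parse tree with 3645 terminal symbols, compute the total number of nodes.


Leaf nodes (terminals): 3645
Internal nodes = n - 1 = 3645 - 1 = 3644
Total = leaves + internal = 3645 + 3644 = 7289

7289


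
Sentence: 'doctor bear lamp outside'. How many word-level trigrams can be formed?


Word trigrams from [4] words:
  Trigram 1: (doctor bear lamp)
  Trigram 2: (bear lamp outside)
Total word trigrams: 4 - 2 = 2

2


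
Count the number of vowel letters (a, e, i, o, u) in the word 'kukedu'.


Scanning each character of 'kukedu':
  Position 1: 'k' -> consonant (running count: 0)
  Position 2: 'u' -> vowel (running count: 1)
  Position 3: 'k' -> consonant (running count: 1)
  Position 4: 'e' -> vowel (running count: 2)
  Position 5: 'd' -> consonant (running count: 2)
  Position 6: 'u' -> vowel (running count: 3)
Total vowels: 3

3


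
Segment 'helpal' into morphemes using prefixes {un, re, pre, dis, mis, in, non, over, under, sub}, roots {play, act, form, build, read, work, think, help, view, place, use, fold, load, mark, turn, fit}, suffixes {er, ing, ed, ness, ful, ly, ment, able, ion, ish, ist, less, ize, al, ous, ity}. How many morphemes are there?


Segmenting 'helpal' against the inventory:
  'help' -> root (morpheme 1)
  'al' -> suffix (morpheme 2)
Total morphemes: 2

2


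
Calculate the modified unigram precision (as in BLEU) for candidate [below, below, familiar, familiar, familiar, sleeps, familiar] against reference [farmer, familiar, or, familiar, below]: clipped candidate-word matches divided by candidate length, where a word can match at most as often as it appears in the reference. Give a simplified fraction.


Reference word counts: {'below': 1, 'familiar': 2, 'farmer': 1, 'or': 1}
Checking each candidate word (with clipping):
  'below' -> in reference (ref count 1, used 1/1) -> match (matches: 1)
  'below' -> ref count 1 already used up (1/1) -> clipped, no match (matches: 1)
  'familiar' -> in reference (ref count 2, used 1/2) -> match (matches: 2)
  'familiar' -> in reference (ref count 2, used 2/2) -> match (matches: 3)
  'familiar' -> ref count 2 already used up (2/2) -> clipped, no match (matches: 3)
  'sleeps' -> not in reference -> no match (matches: 3)
  'familiar' -> ref count 2 already used up (2/2) -> clipped, no match (matches: 3)
Clipped matches: 3, Candidate length: 7
Precision = 3/7

3/7


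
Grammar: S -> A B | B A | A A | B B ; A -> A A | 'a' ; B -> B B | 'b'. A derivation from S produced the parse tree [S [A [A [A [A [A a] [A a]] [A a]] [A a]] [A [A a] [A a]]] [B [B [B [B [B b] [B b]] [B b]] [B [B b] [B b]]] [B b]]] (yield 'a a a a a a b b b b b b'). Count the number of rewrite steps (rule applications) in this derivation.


Every bracketed nonterminal node [X ...] in the tree is produced by exactly one rule application.
Reading the tree off as a leftmost derivation:
  Step 1: S  =>  A B   (applied S -> A B)
  Step 2: A B  =>  A A B   (applied A -> A A)
  Step 3: A A B  =>  A A A B   (applied A -> A A)
  Step 4: A A A B  =>  A A A A B   (applied A -> A A)
  Step 5: A A A A B  =>  A A A A A B   (applied A -> A A)
  Step 6: A A A A A B  =>  a A A A A B   (applied A -> a)
  Step 7: a A A A A B  =>  a a A A A B   (applied A -> a)
  Step 8: a a A A A B  =>  a a a A A B   (applied A -> a)
  Step 9: a a a A A B  =>  a a a a A B   (applied A -> a)
  Step 10: a a a a A B  =>  a a a a A A B   (applied A -> A A)
  Step 11: a a a a A A B  =>  a a a a a A B   (applied A -> a)
  Step 12: a a a a a A B  =>  a a a a a a B   (applied A -> a)
  Step 13: a a a a a a B  =>  a a a a a a B B   (applied B -> B B)
  Step 14: a a a a a a B B  =>  a a a a a a B B B   (applied B -> B B)
  Step 15: a a a a a a B B B  =>  a a a a a a B B B B   (applied B -> B B)
  Step 16: a a a a a a B B B B  =>  a a a a a a B B B B B   (applied B -> B B)
  Step 17: a a a a a a B B B B B  =>  a a a a a a b B B B B   (applied B -> b)
  Step 18: a a a a a a b B B B B  =>  a a a a a a b b B B B   (applied B -> b)
  Step 19: a a a a a a b b B B B  =>  a a a a a a b b b B B   (applied B -> b)
  Step 20: a a a a a a b b b B B  =>  a a a a a a b b b B B B   (applied B -> B B)
  Step 21: a a a a a a b b b B B B  =>  a a a a a a b b b b B B   (applied B -> b)
  Step 22: a a a a a a b b b b B B  =>  a a a a a a b b b b b B   (applied B -> b)
  Step 23: a a a a a a b b b b b B  =>  a a a a a a b b b b b b   (applied B -> b)
Final yield: a a a a a a b b b b b b
Total rewrite steps: 23

23


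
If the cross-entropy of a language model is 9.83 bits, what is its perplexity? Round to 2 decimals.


Perplexity formula: PP = 2^H
H = 9.83
PP = 2^9.83
Decompose: 2^9.83 = 2^9 * 2^0.83
2^9 = 512, 2^0.83 ~ 1.7776854
PP ~ 512 * 1.7776854 = 910.1749248
Rounded to 2 decimals: 910.17

910.17


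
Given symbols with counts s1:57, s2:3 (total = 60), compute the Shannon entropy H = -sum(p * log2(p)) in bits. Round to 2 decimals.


Computing entropy H = -sum(p_i * log2(p_i)):
  s1: p = 57/60 = 0.9500, -p*log2(p) = 0.0703
  s2: p = 3/60 = 0.0500, -p*log2(p) = 0.2161
H = sum of terms = 0.2864
Rounded to 2 decimals: 0.29

0.29


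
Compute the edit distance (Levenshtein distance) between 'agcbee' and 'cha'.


Building DP table for s1='agcbee' (len 6) and s2='cha' (len 3):
       c  h  a
    0  1  2  3
  a 1  1  2  2
  g 2  2  2  3
  c 3  2  3  3
  b 4  3  3  4
  e 5  4  4  4
  e 6  5  5  5
Edit distance = dp[6][3] = 5

5


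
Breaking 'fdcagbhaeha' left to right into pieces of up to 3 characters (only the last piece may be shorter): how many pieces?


'fdcagbhaeha' has 11 characters.
Chunking with max size 3:
  Chunk 1: 'fdc' (positions 0-2)
  Chunk 2: 'agb' (positions 3-5)
  Chunk 3: 'hae' (positions 6-8)
  Chunk 4: 'ha' (positions 9-10)
Total chunks: ceil(11 / 3) = 4

4


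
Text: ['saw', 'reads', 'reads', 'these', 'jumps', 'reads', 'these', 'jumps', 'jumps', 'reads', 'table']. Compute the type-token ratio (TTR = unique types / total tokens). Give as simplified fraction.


Tokens: 11
Unique types: ('jumps', 'reads', 'saw', 'table', 'these') = 5
TTR = 5/11
Already in lowest terms.

5/11


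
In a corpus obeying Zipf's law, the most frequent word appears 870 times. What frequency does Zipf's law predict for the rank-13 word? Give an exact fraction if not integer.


Zipf's law: freq(rank) = f1 / rank
f1 = 870, rank = 13
freq = 870 / 13
GCD(870, 13) = 1
Simplified: 870/13

870/13


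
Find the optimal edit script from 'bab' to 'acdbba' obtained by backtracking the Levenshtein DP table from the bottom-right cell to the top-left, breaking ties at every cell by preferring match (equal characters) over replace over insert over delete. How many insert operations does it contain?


Edit distance = 5. Backtracking from cell (3, 6) with preference match > replace > insert > delete,
then listing the resulting alignment 'bab' -> 'acdbba' left to right:
  Step 1: insert 'a' [insertion #1]
  Step 2: insert 'c' [insertion #2]
  Step 3: insert 'd' [insertion #3]
  Step 4: keep 'b'
  Step 5: replace a->b
  Step 6: replace b->a
Total insertions: 3

3


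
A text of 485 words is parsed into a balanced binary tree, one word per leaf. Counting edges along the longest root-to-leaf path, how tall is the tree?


In a balanced binary tree with n leaves the deepest leaf is ceil(log2(n)) edges below the root.
log2(485) = 8.9218
ceil(8.9218) = 9
height (edges) = 9

9


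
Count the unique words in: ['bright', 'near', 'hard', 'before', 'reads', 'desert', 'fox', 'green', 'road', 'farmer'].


Listing all tokens and tracking unique types:
  Token 1: 'bright' -> NEW (unique so far: 1)
  Token 2: 'near' -> NEW (unique so far: 2)
  Token 3: 'hard' -> NEW (unique so far: 3)
  Token 4: 'before' -> NEW (unique so far: 4)
  Token 5: 'reads' -> NEW (unique so far: 5)
  Token 6: 'desert' -> NEW (unique so far: 6)
  Token 7: 'fox' -> NEW (unique so far: 7)
  Token 8: 'green' -> NEW (unique so far: 8)
  Token 9: 'road' -> NEW (unique so far: 9)
  Token 10: 'farmer' -> NEW (unique so far: 10)
Unique types: ('before', 'bright', 'desert', 'farmer', 'fox', 'green', 'hard', 'near', 'reads', 'road')
Vocabulary size: 10

10


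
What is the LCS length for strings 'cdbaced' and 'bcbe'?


DP table for LCS of 'cdbaced' and 'bcbe':
       b  c  b  e
    0  0  0  0  0
  c 0  0  1  1  1
  d 0  0  1  1  1
  b 0  1  1  2  2
  a 0  1  1  2  2
  c 0  1  2  2  2
  e 0  1  2  2  3
  d 0  1  2  2  3
LCS: 'cbe'
LCS length = 3

3


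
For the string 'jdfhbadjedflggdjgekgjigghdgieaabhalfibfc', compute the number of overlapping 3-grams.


String 'jdfhbadjedflggdjgekgjigghdgieaabhalfibfc' has length L = 40.
Number of overlapping n-grams = L - n + 1
Substituting: 40 - 3 + 1 = 38

38


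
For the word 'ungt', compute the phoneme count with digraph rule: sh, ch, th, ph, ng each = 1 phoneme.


Parsing 'ungt' greedily, digraphs first:
  'u' -> vowel phoneme (phonemes so far: 1)
  'ng' -> digraph (1 consonant phoneme) (phonemes so far: 2)
  't' -> consonant phoneme (phonemes so far: 3)
Total phonemes: 3

3


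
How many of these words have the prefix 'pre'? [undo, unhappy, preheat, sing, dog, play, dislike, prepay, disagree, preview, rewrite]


Checking each word for prefix 'pre':
  'undo' -> no (count: 0)
  'unhappy' -> no (count: 0)
  'preheat' -> YES, starts with 'pre' (count: 1)
  'sing' -> no (count: 1)
  'dog' -> no (count: 1)
  'play' -> no (count: 1)
  'dislike' -> no (count: 1)
  'prepay' -> YES, starts with 'pre' (count: 2)
  'disagree' -> no (count: 2)
  'preview' -> YES, starts with 'pre' (count: 3)
  'rewrite' -> no (count: 3)
Total with prefix 'pre': 3

3


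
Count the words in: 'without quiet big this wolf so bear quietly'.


Counting words by splitting on spaces:
  Word 1: 'without'
  Word 2: 'quiet'
  Word 3: 'big'
  Word 4: 'this'
  Word 5: 'wolf'
  Word 6: 'so'
  Word 7: 'bear'
  Word 8: 'quietly'
Total words: 8

8


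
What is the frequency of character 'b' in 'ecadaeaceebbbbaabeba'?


Scanning 'ecadaeaceebbbbaabeba' for 'b':
  Position 10: 'b' -> MATCH (count: 1)
  Position 11: 'b' -> MATCH (count: 2)
  Position 12: 'b' -> MATCH (count: 3)
  Position 13: 'b' -> MATCH (count: 4)
  Position 16: 'b' -> MATCH (count: 5)
  Position 18: 'b' -> MATCH (count: 6)
Total occurrences of 'b': 6

6


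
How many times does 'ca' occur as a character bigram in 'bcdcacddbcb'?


Scanning 'bcdcacddbcb' for bigram 'ca':
  Position 0: 'bc' -> no
  Position 1: 'cd' -> no
  Position 2: 'dc' -> no
  Position 3: 'ca' -> MATCH
  Position 4: 'ac' -> no
  Position 5: 'cd' -> no
  Position 6: 'dd' -> no
  Position 7: 'db' -> no
  Position 8: 'bc' -> no
  Position 9: 'cb' -> no
Total matches: 1

1


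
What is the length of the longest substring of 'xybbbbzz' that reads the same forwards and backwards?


Scanning 'xybbbbzz' for palindromic substrings.
Substring at positions 2-5: 'bbbb'.
Check: reverse('bbbb') = 'bbbb' -> palindrome confirmed.
Neighbouring characters ('y' / 'z') break symmetry, so it cannot extend further.
No longer palindromic substring exists; longest length = 4

4


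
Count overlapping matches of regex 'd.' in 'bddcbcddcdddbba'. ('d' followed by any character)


Pattern: d. means 'd' followed by any character.
Scanning 'bddcbcddcdddbba' position-by-position:
  Pos 0: window 'bd' -> no
  Pos 1: window 'dd' -> MATCH
  Pos 2: window 'dc' -> MATCH
  Pos 3: window 'cb' -> no
  Pos 4: window 'bc' -> no
  Pos 5: window 'cd' -> no
  Pos 6: window 'dd' -> MATCH
  Pos 7: window 'dc' -> MATCH
  Pos 8: window 'cd' -> no
  Pos 9: window 'dd' -> MATCH
  Pos 10: window 'dd' -> MATCH
  Pos 11: window 'db' -> MATCH
  Pos 12: window 'bb' -> no
  Pos 13: window 'ba' -> no
  Pos 14: window 'a' -> no
Total matches: 7

7


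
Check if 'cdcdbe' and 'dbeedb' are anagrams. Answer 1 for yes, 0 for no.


Sort characters of 'cdcdbe': 'bccdde'
Sort characters of 'dbeedb': 'bbddee'
Sorted forms differ -> they are NOT anagrams
Result: 0

0


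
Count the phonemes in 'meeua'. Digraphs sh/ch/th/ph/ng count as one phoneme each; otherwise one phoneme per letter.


Parsing 'meeua' greedily, digraphs first:
  'm' -> consonant phoneme (phonemes so far: 1)
  'e' -> vowel phoneme (phonemes so far: 2)
  'e' -> vowel phoneme (phonemes so far: 3)
  'u' -> vowel phoneme (phonemes so far: 4)
  'a' -> vowel phoneme (phonemes so far: 5)
Total phonemes: 5

5


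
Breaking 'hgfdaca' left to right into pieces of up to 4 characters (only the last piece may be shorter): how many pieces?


'hgfdaca' has 7 characters.
Chunking with max size 4:
  Chunk 1: 'hgfd' (positions 0-3)
  Chunk 2: 'aca' (positions 4-6)
Total chunks: ceil(7 / 4) = 2

2


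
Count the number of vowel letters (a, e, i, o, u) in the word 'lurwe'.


Scanning each character of 'lurwe':
  Position 1: 'l' -> consonant (running count: 0)
  Position 2: 'u' -> vowel (running count: 1)
  Position 3: 'r' -> consonant (running count: 1)
  Position 4: 'w' -> consonant (running count: 1)
  Position 5: 'e' -> vowel (running count: 2)
Total vowels: 2

2


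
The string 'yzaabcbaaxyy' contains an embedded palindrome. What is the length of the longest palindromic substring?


Scanning 'yzaabcbaaxyy' for palindromic substrings.
Substring at positions 2-8: 'aabcbaa'.
Check: reverse('aabcbaa') = 'aabcbaa' -> palindrome confirmed.
Neighbouring characters ('z' / 'x') break symmetry, so it cannot extend further.
No longer palindromic substring exists; longest length = 7

7


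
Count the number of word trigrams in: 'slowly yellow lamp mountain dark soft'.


Word trigrams from [6] words:
  Trigram 1: (slowly yellow lamp)
  Trigram 2: (yellow lamp mountain)
  Trigram 3: (lamp mountain dark)
  Trigram 4: (mountain dark soft)
Total word trigrams: 6 - 2 = 4

4


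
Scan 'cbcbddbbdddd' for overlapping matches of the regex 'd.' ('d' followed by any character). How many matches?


Pattern: d. means 'd' followed by any character.
Scanning 'cbcbddbbdddd' position-by-position:
  Pos 0: window 'cb' -> no
  Pos 1: window 'bc' -> no
  Pos 2: window 'cb' -> no
  Pos 3: window 'bd' -> no
  Pos 4: window 'dd' -> MATCH
  Pos 5: window 'db' -> MATCH
  Pos 6: window 'bb' -> no
  Pos 7: window 'bd' -> no
  Pos 8: window 'dd' -> MATCH
  Pos 9: window 'dd' -> MATCH
  Pos 10: window 'dd' -> MATCH
  Pos 11: window 'd' -> no
Total matches: 5

5
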